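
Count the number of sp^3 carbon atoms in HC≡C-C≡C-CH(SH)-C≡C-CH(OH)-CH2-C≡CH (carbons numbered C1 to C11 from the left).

3

C1: sp
C2: sp
C3: sp
C4: sp
C5: sp3 ✓
C6: sp
C7: sp
C8: sp3 ✓
C9: sp3 ✓
C10: sp
C11: sp
C5, C8, C9 → 3 sp3 carbons.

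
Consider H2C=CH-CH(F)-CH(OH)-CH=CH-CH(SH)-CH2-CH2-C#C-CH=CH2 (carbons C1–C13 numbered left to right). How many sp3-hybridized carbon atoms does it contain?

C1: sp2
C2: sp2
C3: sp3 ✓
C4: sp3 ✓
C5: sp2
C6: sp2
C7: sp3 ✓
C8: sp3 ✓
C9: sp3 ✓
C10: sp
C11: sp
C12: sp2
C13: sp2
C3, C4, C7, C8, C9 → 5 sp3 carbons.

5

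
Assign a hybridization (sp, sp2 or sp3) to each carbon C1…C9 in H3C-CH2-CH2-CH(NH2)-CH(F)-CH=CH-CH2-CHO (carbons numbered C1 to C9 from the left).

C1 sp3, C2 sp3, C3 sp3, C4 sp3, C5 sp3, C6 sp2, C7 sp2, C8 sp3, C9 sp2

C1 (4 σ bonds) has steric number 4: sp3.
C2: 4 σ bonds — 4 electron domains, sp3.
C3: 4 σ bonds; 4 regions of electron density → sp3.
C4 carries 4 σ bonds, giving a steric number of 4, so it is sp3.
C5 — 4 σ bonds. Steric number 4, so sp3.
C6 is sp2: 3 σ bonds, plus one π bond, 3 electron-density regions.
C7: 3 σ bonds, plus one π bond — 3 electron domains, sp2.
C8 (4 σ bonds) has steric number 4: sp3.
C9 has 3 σ bonds, plus one π bond: steric number 3 → sp2.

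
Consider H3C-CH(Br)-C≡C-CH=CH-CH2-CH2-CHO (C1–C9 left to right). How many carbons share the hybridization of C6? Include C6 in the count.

3

C6 is sp2 (one π bond).
C1: sp3
C2: sp3
C3: sp
C4: sp
C5: sp2 ✓
C6: sp2 ✓
C7: sp3
C8: sp3
C9: sp2 ✓
3 carbons are sp2.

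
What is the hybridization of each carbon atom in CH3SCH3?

sp3

Each carbon atom: 4 σ bonds; 4 regions of electron density → sp3.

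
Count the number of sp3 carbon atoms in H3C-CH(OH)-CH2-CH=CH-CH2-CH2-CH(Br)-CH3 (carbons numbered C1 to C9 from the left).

7

C1: sp3 ✓
C2: sp3 ✓
C3: sp3 ✓
C4: sp2
C5: sp2
C6: sp3 ✓
C7: sp3 ✓
C8: sp3 ✓
C9: sp3 ✓
C1, C2, C3, C6, C7, C8, C9 → 7 sp3 carbons.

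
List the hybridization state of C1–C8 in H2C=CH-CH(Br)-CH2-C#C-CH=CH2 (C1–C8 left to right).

C1 sp2, C2 sp2, C3 sp3, C4 sp3, C5 sp, C6 sp, C7 sp2, C8 sp2

C1 — 3 σ bonds, plus one π bond. Steric number 3, so sp2.
C2: 3 σ bonds, plus one π bond — 3 electron domains, sp2.
C3 (4 σ bonds) has steric number 4: sp3.
C4: 4 σ bonds; 4 regions of electron density → sp3.
C5 has 2 σ bonds, plus two π bonds: steric number 2 → sp.
C6: 2 σ bonds, plus two π bonds; 2 regions of electron density → sp.
C7 — 3 σ bonds, plus one π bond. Steric number 3, so sp2.
C8 carries 3 σ bonds, plus one π bond, giving a steric number of 3, so it is sp2.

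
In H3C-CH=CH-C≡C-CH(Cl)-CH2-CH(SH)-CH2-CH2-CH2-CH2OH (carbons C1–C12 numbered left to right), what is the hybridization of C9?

sp3

C9 is sp3: 4 σ bonds, 4 electron-density regions.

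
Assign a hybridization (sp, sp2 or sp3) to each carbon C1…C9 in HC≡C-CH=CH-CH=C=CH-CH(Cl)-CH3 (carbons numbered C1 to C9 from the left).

C1 (2 σ bonds, plus two π bonds) has steric number 2: sp.
C2 — 2 σ bonds, plus two π bonds. Steric number 2, so sp.
C3 is sp2: 3 σ bonds, plus one π bond, 3 electron-density regions.
C4 carries 3 σ bonds, plus one π bond, giving a steric number of 3, so it is sp2.
C5 has 3 σ bonds, plus one π bond: steric number 3 → sp2.
C6 (2 σ bonds, plus two π bonds) has steric number 2: sp.
C7 — 3 σ bonds, plus one π bond. Steric number 3, so sp2.
C8: 4 σ bonds; 4 regions of electron density → sp3.
C9 — 4 σ bonds. Steric number 4, so sp3.

C1 sp, C2 sp, C3 sp2, C4 sp2, C5 sp2, C6 sp, C7 sp2, C8 sp3, C9 sp3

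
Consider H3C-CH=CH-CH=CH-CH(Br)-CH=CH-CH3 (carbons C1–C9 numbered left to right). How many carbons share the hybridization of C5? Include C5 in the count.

6

C5 is sp2 (one π bond).
C1: sp3
C2: sp2 ✓
C3: sp2 ✓
C4: sp2 ✓
C5: sp2 ✓
C6: sp3
C7: sp2 ✓
C8: sp2 ✓
C9: sp3
6 carbons are sp2.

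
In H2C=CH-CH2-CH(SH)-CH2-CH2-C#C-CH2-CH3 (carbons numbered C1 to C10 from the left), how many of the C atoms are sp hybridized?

C1: sp2
C2: sp2
C3: sp3
C4: sp3
C5: sp3
C6: sp3
C7: sp ✓
C8: sp ✓
C9: sp3
C10: sp3
C7, C8 → 2 sp carbons.

2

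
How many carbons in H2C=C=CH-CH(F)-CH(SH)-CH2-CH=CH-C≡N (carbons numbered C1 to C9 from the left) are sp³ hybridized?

C1: sp2
C2: sp
C3: sp2
C4: sp3 ✓
C5: sp3 ✓
C6: sp3 ✓
C7: sp2
C8: sp2
C9: sp
C4, C5, C6 → 3 sp3 carbons.

3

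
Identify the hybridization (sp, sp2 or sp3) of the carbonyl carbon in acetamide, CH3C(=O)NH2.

sp^2

The carbonyl carbon: 3 σ bonds, plus one π bond — 3 electron domains, sp2.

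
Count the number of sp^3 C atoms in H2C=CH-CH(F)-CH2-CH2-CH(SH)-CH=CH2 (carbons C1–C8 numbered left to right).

C1: sp2
C2: sp2
C3: sp3 ✓
C4: sp3 ✓
C5: sp3 ✓
C6: sp3 ✓
C7: sp2
C8: sp2
C3, C4, C5, C6 → 4 sp3 carbons.

4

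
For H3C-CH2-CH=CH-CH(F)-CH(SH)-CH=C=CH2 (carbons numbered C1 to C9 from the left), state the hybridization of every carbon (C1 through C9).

C1 sp3, C2 sp3, C3 sp2, C4 sp2, C5 sp3, C6 sp3, C7 sp2, C8 sp, C9 sp2

C1 carries 4 σ bonds, giving a steric number of 4, so it is sp3.
C2 — 4 σ bonds. Steric number 4, so sp3.
C3 (3 σ bonds, plus one π bond) has steric number 3: sp2.
C4 — 3 σ bonds, plus one π bond. Steric number 3, so sp2.
C5 (4 σ bonds) has steric number 4: sp3.
C6 (4 σ bonds) has steric number 4: sp3.
C7: 3 σ bonds, plus one π bond — 3 electron domains, sp2.
C8: 2 σ bonds, plus two π bonds — 2 electron domains, sp.
C9: 3 σ bonds, plus one π bond; 3 regions of electron density → sp2.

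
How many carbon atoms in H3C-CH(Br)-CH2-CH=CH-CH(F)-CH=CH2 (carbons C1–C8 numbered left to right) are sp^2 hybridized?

4

C1: sp3
C2: sp3
C3: sp3
C4: sp2 ✓
C5: sp2 ✓
C6: sp3
C7: sp2 ✓
C8: sp2 ✓
C4, C5, C7, C8 → 4 sp2 carbons.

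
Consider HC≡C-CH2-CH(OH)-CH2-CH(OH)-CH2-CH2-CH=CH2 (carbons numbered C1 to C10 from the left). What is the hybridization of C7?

C7: 4 σ bonds; 4 regions of electron density → sp3.

sp³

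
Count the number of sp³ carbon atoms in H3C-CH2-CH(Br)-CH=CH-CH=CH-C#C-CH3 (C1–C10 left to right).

4

C1: sp3 ✓
C2: sp3 ✓
C3: sp3 ✓
C4: sp2
C5: sp2
C6: sp2
C7: sp2
C8: sp
C9: sp
C10: sp3 ✓
C1, C2, C3, C10 → 4 sp3 carbons.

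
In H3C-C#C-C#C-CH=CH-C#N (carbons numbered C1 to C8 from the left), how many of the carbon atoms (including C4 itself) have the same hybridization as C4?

C4 is sp (two π bonds).
C1: sp3
C2: sp ✓
C3: sp ✓
C4: sp ✓
C5: sp ✓
C6: sp2
C7: sp2
C8: sp ✓
5 carbons are sp.

5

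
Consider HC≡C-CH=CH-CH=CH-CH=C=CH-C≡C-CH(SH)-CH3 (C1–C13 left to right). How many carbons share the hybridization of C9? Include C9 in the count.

C9 is sp2 (one π bond).
C1: sp
C2: sp
C3: sp2 ✓
C4: sp2 ✓
C5: sp2 ✓
C6: sp2 ✓
C7: sp2 ✓
C8: sp
C9: sp2 ✓
C10: sp
C11: sp
C12: sp3
C13: sp3
6 carbons are sp2.

6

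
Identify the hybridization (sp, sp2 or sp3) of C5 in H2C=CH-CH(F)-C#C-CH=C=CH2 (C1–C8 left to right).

sp

C5: 2 σ bonds, plus two π bonds; 2 regions of electron density → sp.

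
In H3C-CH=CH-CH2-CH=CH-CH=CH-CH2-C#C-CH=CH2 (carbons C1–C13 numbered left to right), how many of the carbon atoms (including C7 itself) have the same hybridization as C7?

C7 is sp2 (one π bond).
C1: sp3
C2: sp2 ✓
C3: sp2 ✓
C4: sp3
C5: sp2 ✓
C6: sp2 ✓
C7: sp2 ✓
C8: sp2 ✓
C9: sp3
C10: sp
C11: sp
C12: sp2 ✓
C13: sp2 ✓
8 carbons are sp2.

8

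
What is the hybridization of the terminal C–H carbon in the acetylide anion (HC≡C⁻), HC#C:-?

The terminal C–H carbon is sp: 2 σ bonds, plus two π bonds, 2 electron-density regions.

sp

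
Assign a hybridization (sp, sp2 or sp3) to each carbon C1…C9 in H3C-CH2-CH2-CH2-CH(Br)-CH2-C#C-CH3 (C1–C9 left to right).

C1 is sp3: 4 σ bonds, 4 electron-density regions.
C2 is sp3: 4 σ bonds, 4 electron-density regions.
C3 is sp3: 4 σ bonds, 4 electron-density regions.
C4: 4 σ bonds — 4 electron domains, sp3.
C5 — 4 σ bonds. Steric number 4, so sp3.
C6 (4 σ bonds) has steric number 4: sp3.
C7: 2 σ bonds, plus two π bonds — 2 electron domains, sp.
C8 has 2 σ bonds, plus two π bonds: steric number 2 → sp.
C9 has 4 σ bonds: steric number 4 → sp3.

C1 sp3, C2 sp3, C3 sp3, C4 sp3, C5 sp3, C6 sp3, C7 sp, C8 sp, C9 sp3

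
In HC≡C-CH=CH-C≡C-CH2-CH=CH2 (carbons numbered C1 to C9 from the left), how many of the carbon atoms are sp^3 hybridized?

1

C1: sp
C2: sp
C3: sp2
C4: sp2
C5: sp
C6: sp
C7: sp3 ✓
C8: sp2
C9: sp2
C7 → 1 sp3 carbon.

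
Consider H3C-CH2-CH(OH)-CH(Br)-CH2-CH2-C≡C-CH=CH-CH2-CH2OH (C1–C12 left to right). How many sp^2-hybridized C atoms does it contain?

C1: sp3
C2: sp3
C3: sp3
C4: sp3
C5: sp3
C6: sp3
C7: sp
C8: sp
C9: sp2 ✓
C10: sp2 ✓
C11: sp3
C12: sp3
C9, C10 → 2 sp2 carbons.

2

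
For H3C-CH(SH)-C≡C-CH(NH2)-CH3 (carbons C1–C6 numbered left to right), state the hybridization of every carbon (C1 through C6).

C1 carries 4 σ bonds, giving a steric number of 4, so it is sp3.
C2: 4 σ bonds — 4 electron domains, sp3.
C3 — 2 σ bonds, plus two π bonds. Steric number 2, so sp.
C4: 2 σ bonds, plus two π bonds — 2 electron domains, sp.
C5: 4 σ bonds; 4 regions of electron density → sp3.
C6 (4 σ bonds) has steric number 4: sp3.

C1 sp3, C2 sp3, C3 sp, C4 sp, C5 sp3, C6 sp3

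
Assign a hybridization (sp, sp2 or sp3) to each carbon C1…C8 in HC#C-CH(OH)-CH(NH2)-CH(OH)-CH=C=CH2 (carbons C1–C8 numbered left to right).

C1 sp, C2 sp, C3 sp3, C4 sp3, C5 sp3, C6 sp2, C7 sp, C8 sp2

C1: 2 σ bonds, plus two π bonds — 2 electron domains, sp.
C2 (2 σ bonds, plus two π bonds) has steric number 2: sp.
C3 (4 σ bonds) has steric number 4: sp3.
C4 — 4 σ bonds. Steric number 4, so sp3.
C5: 4 σ bonds; 4 regions of electron density → sp3.
C6 is sp2: 3 σ bonds, plus one π bond, 3 electron-density regions.
C7 (2 σ bonds, plus two π bonds) has steric number 2: sp.
C8 carries 3 σ bonds, plus one π bond, giving a steric number of 3, so it is sp2.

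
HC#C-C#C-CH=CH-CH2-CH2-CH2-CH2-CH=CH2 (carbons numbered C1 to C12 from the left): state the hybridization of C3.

sp

C3 has 2 σ bonds, plus two π bonds: steric number 2 → sp.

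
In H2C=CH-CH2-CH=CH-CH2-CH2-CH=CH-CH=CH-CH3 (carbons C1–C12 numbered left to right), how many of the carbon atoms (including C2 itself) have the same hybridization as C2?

C2 is sp2 (one π bond).
C1: sp2 ✓
C2: sp2 ✓
C3: sp3
C4: sp2 ✓
C5: sp2 ✓
C6: sp3
C7: sp3
C8: sp2 ✓
C9: sp2 ✓
C10: sp2 ✓
C11: sp2 ✓
C12: sp3
8 carbons are sp2.

8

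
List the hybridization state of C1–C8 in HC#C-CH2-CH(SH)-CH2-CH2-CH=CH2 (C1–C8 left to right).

C1 (2 σ bonds, plus two π bonds) has steric number 2: sp.
C2 (2 σ bonds, plus two π bonds) has steric number 2: sp.
C3 is sp3: 4 σ bonds, 4 electron-density regions.
C4 is sp3: 4 σ bonds, 4 electron-density regions.
C5 carries 4 σ bonds, giving a steric number of 4, so it is sp3.
C6 has 4 σ bonds: steric number 4 → sp3.
C7 has 3 σ bonds, plus one π bond: steric number 3 → sp2.
C8 is sp2: 3 σ bonds, plus one π bond, 3 electron-density regions.

C1 sp, C2 sp, C3 sp3, C4 sp3, C5 sp3, C6 sp3, C7 sp2, C8 sp2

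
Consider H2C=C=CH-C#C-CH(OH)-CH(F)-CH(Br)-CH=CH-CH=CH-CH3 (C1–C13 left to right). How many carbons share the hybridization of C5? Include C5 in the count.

C5 is sp (two π bonds).
C1: sp2
C2: sp ✓
C3: sp2
C4: sp ✓
C5: sp ✓
C6: sp3
C7: sp3
C8: sp3
C9: sp2
C10: sp2
C11: sp2
C12: sp2
C13: sp3
3 carbons are sp.

3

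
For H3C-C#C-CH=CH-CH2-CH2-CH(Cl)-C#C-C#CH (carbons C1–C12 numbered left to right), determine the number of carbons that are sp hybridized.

C1: sp3
C2: sp ✓
C3: sp ✓
C4: sp2
C5: sp2
C6: sp3
C7: sp3
C8: sp3
C9: sp ✓
C10: sp ✓
C11: sp ✓
C12: sp ✓
C2, C3, C9, C10, C11, C12 → 6 sp carbons.

6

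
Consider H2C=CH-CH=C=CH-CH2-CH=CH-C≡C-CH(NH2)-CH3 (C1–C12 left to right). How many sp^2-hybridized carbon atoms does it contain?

C1: sp2 ✓
C2: sp2 ✓
C3: sp2 ✓
C4: sp
C5: sp2 ✓
C6: sp3
C7: sp2 ✓
C8: sp2 ✓
C9: sp
C10: sp
C11: sp3
C12: sp3
C1, C2, C3, C5, C7, C8 → 6 sp2 carbons.

6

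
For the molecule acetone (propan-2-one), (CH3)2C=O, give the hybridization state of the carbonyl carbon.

sp²

The carbonyl carbon — 3 σ bonds, plus one π bond. Steric number 3, so sp2.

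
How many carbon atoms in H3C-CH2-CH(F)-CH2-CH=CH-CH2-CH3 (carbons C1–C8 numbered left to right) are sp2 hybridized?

C1: sp3
C2: sp3
C3: sp3
C4: sp3
C5: sp2 ✓
C6: sp2 ✓
C7: sp3
C8: sp3
C5, C6 → 2 sp2 carbons.

2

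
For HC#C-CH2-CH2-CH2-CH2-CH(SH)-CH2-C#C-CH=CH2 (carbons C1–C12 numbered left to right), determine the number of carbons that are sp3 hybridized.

6

C1: sp
C2: sp
C3: sp3 ✓
C4: sp3 ✓
C5: sp3 ✓
C6: sp3 ✓
C7: sp3 ✓
C8: sp3 ✓
C9: sp
C10: sp
C11: sp2
C12: sp2
C3, C4, C5, C6, C7, C8 → 6 sp3 carbons.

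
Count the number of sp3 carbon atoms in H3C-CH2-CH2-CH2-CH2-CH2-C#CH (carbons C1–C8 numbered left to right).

6

C1: sp3 ✓
C2: sp3 ✓
C3: sp3 ✓
C4: sp3 ✓
C5: sp3 ✓
C6: sp3 ✓
C7: sp
C8: sp
C1, C2, C3, C4, C5, C6 → 6 sp3 carbons.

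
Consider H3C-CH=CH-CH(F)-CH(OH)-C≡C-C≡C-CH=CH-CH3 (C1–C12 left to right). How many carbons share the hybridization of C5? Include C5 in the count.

4

C5 is sp3 (only σ bonds).
C1: sp3 ✓
C2: sp2
C3: sp2
C4: sp3 ✓
C5: sp3 ✓
C6: sp
C7: sp
C8: sp
C9: sp
C10: sp2
C11: sp2
C12: sp3 ✓
4 carbons are sp3.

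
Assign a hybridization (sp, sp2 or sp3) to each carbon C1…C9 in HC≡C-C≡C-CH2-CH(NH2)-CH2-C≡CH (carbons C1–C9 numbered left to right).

C1 has 2 σ bonds, plus two π bonds: steric number 2 → sp.
C2 has 2 σ bonds, plus two π bonds: steric number 2 → sp.
C3 is sp: 2 σ bonds, plus two π bonds, 2 electron-density regions.
C4: 2 σ bonds, plus two π bonds; 2 regions of electron density → sp.
C5: 4 σ bonds — 4 electron domains, sp3.
C6 has 4 σ bonds: steric number 4 → sp3.
C7: 4 σ bonds; 4 regions of electron density → sp3.
C8 is sp: 2 σ bonds, plus two π bonds, 2 electron-density regions.
C9: 2 σ bonds, plus two π bonds — 2 electron domains, sp.

C1 sp, C2 sp, C3 sp, C4 sp, C5 sp3, C6 sp3, C7 sp3, C8 sp, C9 sp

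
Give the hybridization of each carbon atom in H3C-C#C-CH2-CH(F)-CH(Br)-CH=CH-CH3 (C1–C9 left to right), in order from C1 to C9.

C1 (4 σ bonds) has steric number 4: sp3.
C2 carries 2 σ bonds, plus two π bonds, giving a steric number of 2, so it is sp.
C3 carries 2 σ bonds, plus two π bonds, giving a steric number of 2, so it is sp.
C4 is sp3: 4 σ bonds, 4 electron-density regions.
C5: 4 σ bonds; 4 regions of electron density → sp3.
C6 (4 σ bonds) has steric number 4: sp3.
C7 has 3 σ bonds, plus one π bond: steric number 3 → sp2.
C8 has 3 σ bonds, plus one π bond: steric number 3 → sp2.
C9: 4 σ bonds — 4 electron domains, sp3.

C1 sp3, C2 sp, C3 sp, C4 sp3, C5 sp3, C6 sp3, C7 sp2, C8 sp2, C9 sp3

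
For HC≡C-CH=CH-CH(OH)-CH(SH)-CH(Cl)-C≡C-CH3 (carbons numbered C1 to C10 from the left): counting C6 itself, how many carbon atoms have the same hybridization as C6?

4

C6 is sp3 (only σ bonds).
C1: sp
C2: sp
C3: sp2
C4: sp2
C5: sp3 ✓
C6: sp3 ✓
C7: sp3 ✓
C8: sp
C9: sp
C10: sp3 ✓
4 carbons are sp3.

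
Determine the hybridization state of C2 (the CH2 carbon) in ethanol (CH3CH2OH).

C2 (the CH2 carbon) — 4 σ bonds. Steric number 4, so sp3.

sp^3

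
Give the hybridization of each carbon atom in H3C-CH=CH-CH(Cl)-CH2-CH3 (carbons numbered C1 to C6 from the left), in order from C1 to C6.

C1 — 4 σ bonds. Steric number 4, so sp3.
C2 is sp2: 3 σ bonds, plus one π bond, 3 electron-density regions.
C3 has 3 σ bonds, plus one π bond: steric number 3 → sp2.
C4 — 4 σ bonds. Steric number 4, so sp3.
C5 — 4 σ bonds. Steric number 4, so sp3.
C6 (4 σ bonds) has steric number 4: sp3.

C1 sp3, C2 sp2, C3 sp2, C4 sp3, C5 sp3, C6 sp3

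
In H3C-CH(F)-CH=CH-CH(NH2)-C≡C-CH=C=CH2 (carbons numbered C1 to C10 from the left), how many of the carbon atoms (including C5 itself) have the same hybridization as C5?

3

C5 is sp3 (only σ bonds).
C1: sp3 ✓
C2: sp3 ✓
C3: sp2
C4: sp2
C5: sp3 ✓
C6: sp
C7: sp
C8: sp2
C9: sp
C10: sp2
3 carbons are sp3.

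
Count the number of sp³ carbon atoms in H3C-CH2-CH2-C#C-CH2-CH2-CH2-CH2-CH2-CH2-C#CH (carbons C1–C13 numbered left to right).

C1: sp3 ✓
C2: sp3 ✓
C3: sp3 ✓
C4: sp
C5: sp
C6: sp3 ✓
C7: sp3 ✓
C8: sp3 ✓
C9: sp3 ✓
C10: sp3 ✓
C11: sp3 ✓
C12: sp
C13: sp
C1, C2, C3, C6, C7, C8, C9, C10, C11 → 9 sp3 carbons.

9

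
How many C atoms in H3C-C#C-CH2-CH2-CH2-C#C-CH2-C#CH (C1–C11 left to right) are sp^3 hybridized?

5

C1: sp3 ✓
C2: sp
C3: sp
C4: sp3 ✓
C5: sp3 ✓
C6: sp3 ✓
C7: sp
C8: sp
C9: sp3 ✓
C10: sp
C11: sp
C1, C4, C5, C6, C9 → 5 sp3 carbons.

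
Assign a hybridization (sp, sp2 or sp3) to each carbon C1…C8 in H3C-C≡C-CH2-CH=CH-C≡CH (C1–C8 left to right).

C1 sp3, C2 sp, C3 sp, C4 sp3, C5 sp2, C6 sp2, C7 sp, C8 sp

C1 — 4 σ bonds. Steric number 4, so sp3.
C2 is sp: 2 σ bonds, plus two π bonds, 2 electron-density regions.
C3: 2 σ bonds, plus two π bonds; 2 regions of electron density → sp.
C4 has 4 σ bonds: steric number 4 → sp3.
C5 (3 σ bonds, plus one π bond) has steric number 3: sp2.
C6 (3 σ bonds, plus one π bond) has steric number 3: sp2.
C7 (2 σ bonds, plus two π bonds) has steric number 2: sp.
C8 carries 2 σ bonds, plus two π bonds, giving a steric number of 2, so it is sp.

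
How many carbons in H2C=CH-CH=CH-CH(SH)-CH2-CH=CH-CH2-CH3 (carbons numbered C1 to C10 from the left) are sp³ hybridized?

C1: sp2
C2: sp2
C3: sp2
C4: sp2
C5: sp3 ✓
C6: sp3 ✓
C7: sp2
C8: sp2
C9: sp3 ✓
C10: sp3 ✓
C5, C6, C9, C10 → 4 sp3 carbons.

4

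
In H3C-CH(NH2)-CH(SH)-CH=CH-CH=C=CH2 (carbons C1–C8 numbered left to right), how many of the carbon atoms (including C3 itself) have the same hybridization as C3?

3

C3 is sp3 (only σ bonds).
C1: sp3 ✓
C2: sp3 ✓
C3: sp3 ✓
C4: sp2
C5: sp2
C6: sp2
C7: sp
C8: sp2
3 carbons are sp3.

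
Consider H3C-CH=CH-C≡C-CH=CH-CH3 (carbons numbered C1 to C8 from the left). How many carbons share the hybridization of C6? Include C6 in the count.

C6 is sp2 (one π bond).
C1: sp3
C2: sp2 ✓
C3: sp2 ✓
C4: sp
C5: sp
C6: sp2 ✓
C7: sp2 ✓
C8: sp3
4 carbons are sp2.

4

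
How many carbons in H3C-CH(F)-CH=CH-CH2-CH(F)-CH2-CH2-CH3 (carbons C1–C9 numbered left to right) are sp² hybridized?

2

C1: sp3
C2: sp3
C3: sp2 ✓
C4: sp2 ✓
C5: sp3
C6: sp3
C7: sp3
C8: sp3
C9: sp3
C3, C4 → 2 sp2 carbons.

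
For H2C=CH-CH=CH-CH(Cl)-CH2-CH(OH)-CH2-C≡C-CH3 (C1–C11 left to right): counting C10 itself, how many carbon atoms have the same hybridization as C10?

2

C10 is sp (two π bonds).
C1: sp2
C2: sp2
C3: sp2
C4: sp2
C5: sp3
C6: sp3
C7: sp3
C8: sp3
C9: sp ✓
C10: sp ✓
C11: sp3
2 carbons are sp.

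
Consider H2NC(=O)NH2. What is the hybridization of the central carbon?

sp2

The central carbon: 3 σ bonds, plus one π bond — 3 electron domains, sp2.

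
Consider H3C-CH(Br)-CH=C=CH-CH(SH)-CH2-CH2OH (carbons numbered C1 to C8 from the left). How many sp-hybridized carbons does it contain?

C1: sp3
C2: sp3
C3: sp2
C4: sp ✓
C5: sp2
C6: sp3
C7: sp3
C8: sp3
C4 → 1 sp carbon.

1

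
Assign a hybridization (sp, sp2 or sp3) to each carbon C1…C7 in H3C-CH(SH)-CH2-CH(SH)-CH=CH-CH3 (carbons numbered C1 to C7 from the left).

C1 sp3, C2 sp3, C3 sp3, C4 sp3, C5 sp2, C6 sp2, C7 sp3

C1 has 4 σ bonds: steric number 4 → sp3.
C2 — 4 σ bonds. Steric number 4, so sp3.
C3 has 4 σ bonds: steric number 4 → sp3.
C4: 4 σ bonds — 4 electron domains, sp3.
C5 is sp2: 3 σ bonds, plus one π bond, 3 electron-density regions.
C6: 3 σ bonds, plus one π bond — 3 electron domains, sp2.
C7 has 4 σ bonds: steric number 4 → sp3.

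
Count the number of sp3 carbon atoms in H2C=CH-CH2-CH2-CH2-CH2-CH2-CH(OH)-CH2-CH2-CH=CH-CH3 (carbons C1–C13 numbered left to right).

C1: sp2
C2: sp2
C3: sp3 ✓
C4: sp3 ✓
C5: sp3 ✓
C6: sp3 ✓
C7: sp3 ✓
C8: sp3 ✓
C9: sp3 ✓
C10: sp3 ✓
C11: sp2
C12: sp2
C13: sp3 ✓
C3, C4, C5, C6, C7, C8, C9, C10, C13 → 9 sp3 carbons.

9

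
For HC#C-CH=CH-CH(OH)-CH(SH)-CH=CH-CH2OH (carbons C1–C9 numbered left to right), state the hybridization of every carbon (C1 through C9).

C1 sp, C2 sp, C3 sp2, C4 sp2, C5 sp3, C6 sp3, C7 sp2, C8 sp2, C9 sp3

C1 carries 2 σ bonds, plus two π bonds, giving a steric number of 2, so it is sp.
C2: 2 σ bonds, plus two π bonds — 2 electron domains, sp.
C3 carries 3 σ bonds, plus one π bond, giving a steric number of 3, so it is sp2.
C4 has 3 σ bonds, plus one π bond: steric number 3 → sp2.
C5: 4 σ bonds; 4 regions of electron density → sp3.
C6 carries 4 σ bonds, giving a steric number of 4, so it is sp3.
C7 (3 σ bonds, plus one π bond) has steric number 3: sp2.
C8 carries 3 σ bonds, plus one π bond, giving a steric number of 3, so it is sp2.
C9 carries 4 σ bonds, giving a steric number of 4, so it is sp3.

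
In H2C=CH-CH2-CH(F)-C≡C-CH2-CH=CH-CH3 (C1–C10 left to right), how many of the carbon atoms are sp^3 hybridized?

C1: sp2
C2: sp2
C3: sp3 ✓
C4: sp3 ✓
C5: sp
C6: sp
C7: sp3 ✓
C8: sp2
C9: sp2
C10: sp3 ✓
C3, C4, C7, C10 → 4 sp3 carbons.

4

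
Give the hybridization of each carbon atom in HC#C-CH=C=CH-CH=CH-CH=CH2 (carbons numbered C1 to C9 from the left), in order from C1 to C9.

C1: 2 σ bonds, plus two π bonds — 2 electron domains, sp.
C2 is sp: 2 σ bonds, plus two π bonds, 2 electron-density regions.
C3 is sp2: 3 σ bonds, plus one π bond, 3 electron-density regions.
C4 — 2 σ bonds, plus two π bonds. Steric number 2, so sp.
C5 has 3 σ bonds, plus one π bond: steric number 3 → sp2.
C6: 3 σ bonds, plus one π bond — 3 electron domains, sp2.
C7: 3 σ bonds, plus one π bond — 3 electron domains, sp2.
C8: 3 σ bonds, plus one π bond — 3 electron domains, sp2.
C9 — 3 σ bonds, plus one π bond. Steric number 3, so sp2.

C1 sp, C2 sp, C3 sp2, C4 sp, C5 sp2, C6 sp2, C7 sp2, C8 sp2, C9 sp2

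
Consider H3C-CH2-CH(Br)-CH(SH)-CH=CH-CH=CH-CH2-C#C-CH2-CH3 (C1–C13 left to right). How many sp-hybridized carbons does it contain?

2

C1: sp3
C2: sp3
C3: sp3
C4: sp3
C5: sp2
C6: sp2
C7: sp2
C8: sp2
C9: sp3
C10: sp ✓
C11: sp ✓
C12: sp3
C13: sp3
C10, C11 → 2 sp carbons.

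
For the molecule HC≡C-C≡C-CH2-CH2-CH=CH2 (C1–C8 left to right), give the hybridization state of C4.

C4 (2 σ bonds, plus two π bonds) has steric number 2: sp.

sp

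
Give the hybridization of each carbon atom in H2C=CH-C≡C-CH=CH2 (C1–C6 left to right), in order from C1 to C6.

C1 — 3 σ bonds, plus one π bond. Steric number 3, so sp2.
C2 (3 σ bonds, plus one π bond) has steric number 3: sp2.
C3: 2 σ bonds, plus two π bonds; 2 regions of electron density → sp.
C4 (2 σ bonds, plus two π bonds) has steric number 2: sp.
C5 is sp2: 3 σ bonds, plus one π bond, 3 electron-density regions.
C6 (3 σ bonds, plus one π bond) has steric number 3: sp2.

C1 sp2, C2 sp2, C3 sp, C4 sp, C5 sp2, C6 sp2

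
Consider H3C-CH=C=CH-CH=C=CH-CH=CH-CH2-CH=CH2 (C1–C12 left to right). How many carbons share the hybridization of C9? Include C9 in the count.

8

C9 is sp2 (one π bond).
C1: sp3
C2: sp2 ✓
C3: sp
C4: sp2 ✓
C5: sp2 ✓
C6: sp
C7: sp2 ✓
C8: sp2 ✓
C9: sp2 ✓
C10: sp3
C11: sp2 ✓
C12: sp2 ✓
8 carbons are sp2.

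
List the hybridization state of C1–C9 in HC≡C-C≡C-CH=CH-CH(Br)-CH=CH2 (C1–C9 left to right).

C1 sp, C2 sp, C3 sp, C4 sp, C5 sp2, C6 sp2, C7 sp3, C8 sp2, C9 sp2

C1 — 2 σ bonds, plus two π bonds. Steric number 2, so sp.
C2 — 2 σ bonds, plus two π bonds. Steric number 2, so sp.
C3 (2 σ bonds, plus two π bonds) has steric number 2: sp.
C4 (2 σ bonds, plus two π bonds) has steric number 2: sp.
C5 has 3 σ bonds, plus one π bond: steric number 3 → sp2.
C6 (3 σ bonds, plus one π bond) has steric number 3: sp2.
C7 is sp3: 4 σ bonds, 4 electron-density regions.
C8: 3 σ bonds, plus one π bond — 3 electron domains, sp2.
C9: 3 σ bonds, plus one π bond — 3 electron domains, sp2.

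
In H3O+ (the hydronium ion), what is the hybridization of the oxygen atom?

Three σ bonds + one lone pair = steric number 4 → sp3.

sp^3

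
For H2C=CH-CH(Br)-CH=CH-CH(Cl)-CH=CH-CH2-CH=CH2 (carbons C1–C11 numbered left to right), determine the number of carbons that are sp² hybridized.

8

C1: sp2 ✓
C2: sp2 ✓
C3: sp3
C4: sp2 ✓
C5: sp2 ✓
C6: sp3
C7: sp2 ✓
C8: sp2 ✓
C9: sp3
C10: sp2 ✓
C11: sp2 ✓
C1, C2, C4, C5, C7, C8, C10, C11 → 8 sp2 carbons.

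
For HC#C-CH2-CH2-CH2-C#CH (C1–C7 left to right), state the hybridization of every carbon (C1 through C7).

C1 sp, C2 sp, C3 sp3, C4 sp3, C5 sp3, C6 sp, C7 sp

C1 (2 σ bonds, plus two π bonds) has steric number 2: sp.
C2 has 2 σ bonds, plus two π bonds: steric number 2 → sp.
C3 carries 4 σ bonds, giving a steric number of 4, so it is sp3.
C4 has 4 σ bonds: steric number 4 → sp3.
C5 is sp3: 4 σ bonds, 4 electron-density regions.
C6: 2 σ bonds, plus two π bonds — 2 electron domains, sp.
C7 — 2 σ bonds, plus two π bonds. Steric number 2, so sp.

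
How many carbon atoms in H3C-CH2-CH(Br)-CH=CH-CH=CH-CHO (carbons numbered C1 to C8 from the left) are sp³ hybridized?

C1: sp3 ✓
C2: sp3 ✓
C3: sp3 ✓
C4: sp2
C5: sp2
C6: sp2
C7: sp2
C8: sp2
C1, C2, C3 → 3 sp3 carbons.

3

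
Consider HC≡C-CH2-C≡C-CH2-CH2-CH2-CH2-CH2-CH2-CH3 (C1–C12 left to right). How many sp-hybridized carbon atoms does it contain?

C1: sp ✓
C2: sp ✓
C3: sp3
C4: sp ✓
C5: sp ✓
C6: sp3
C7: sp3
C8: sp3
C9: sp3
C10: sp3
C11: sp3
C12: sp3
C1, C2, C4, C5 → 4 sp carbons.

4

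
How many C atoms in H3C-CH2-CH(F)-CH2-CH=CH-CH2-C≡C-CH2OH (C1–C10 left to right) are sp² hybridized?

2

C1: sp3
C2: sp3
C3: sp3
C4: sp3
C5: sp2 ✓
C6: sp2 ✓
C7: sp3
C8: sp
C9: sp
C10: sp3
C5, C6 → 2 sp2 carbons.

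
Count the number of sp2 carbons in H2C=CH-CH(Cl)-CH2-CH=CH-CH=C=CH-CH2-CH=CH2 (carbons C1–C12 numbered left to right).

8

C1: sp2 ✓
C2: sp2 ✓
C3: sp3
C4: sp3
C5: sp2 ✓
C6: sp2 ✓
C7: sp2 ✓
C8: sp
C9: sp2 ✓
C10: sp3
C11: sp2 ✓
C12: sp2 ✓
C1, C2, C5, C6, C7, C9, C11, C12 → 8 sp2 carbons.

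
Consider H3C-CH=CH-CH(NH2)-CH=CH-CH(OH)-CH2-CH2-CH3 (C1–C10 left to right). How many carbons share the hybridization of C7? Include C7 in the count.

C7 is sp3 (only σ bonds).
C1: sp3 ✓
C2: sp2
C3: sp2
C4: sp3 ✓
C5: sp2
C6: sp2
C7: sp3 ✓
C8: sp3 ✓
C9: sp3 ✓
C10: sp3 ✓
6 carbons are sp3.

6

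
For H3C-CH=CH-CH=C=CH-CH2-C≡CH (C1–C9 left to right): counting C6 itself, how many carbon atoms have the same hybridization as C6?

4

C6 is sp2 (one π bond).
C1: sp3
C2: sp2 ✓
C3: sp2 ✓
C4: sp2 ✓
C5: sp
C6: sp2 ✓
C7: sp3
C8: sp
C9: sp
4 carbons are sp2.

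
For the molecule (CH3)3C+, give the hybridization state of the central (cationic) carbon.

Three σ bonds and an empty p orbital; no lone pair → steric number 3 → sp2 and planar.

sp^2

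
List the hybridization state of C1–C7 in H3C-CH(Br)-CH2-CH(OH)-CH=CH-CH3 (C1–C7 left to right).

C1: 4 σ bonds — 4 electron domains, sp3.
C2 is sp3: 4 σ bonds, 4 electron-density regions.
C3 carries 4 σ bonds, giving a steric number of 4, so it is sp3.
C4 carries 4 σ bonds, giving a steric number of 4, so it is sp3.
C5 (3 σ bonds, plus one π bond) has steric number 3: sp2.
C6: 3 σ bonds, plus one π bond; 3 regions of electron density → sp2.
C7 (4 σ bonds) has steric number 4: sp3.

C1 sp3, C2 sp3, C3 sp3, C4 sp3, C5 sp2, C6 sp2, C7 sp3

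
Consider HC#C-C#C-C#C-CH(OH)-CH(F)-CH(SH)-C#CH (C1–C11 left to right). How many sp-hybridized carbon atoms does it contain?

C1: sp ✓
C2: sp ✓
C3: sp ✓
C4: sp ✓
C5: sp ✓
C6: sp ✓
C7: sp3
C8: sp3
C9: sp3
C10: sp ✓
C11: sp ✓
C1, C2, C3, C4, C5, C6, C10, C11 → 8 sp carbons.

8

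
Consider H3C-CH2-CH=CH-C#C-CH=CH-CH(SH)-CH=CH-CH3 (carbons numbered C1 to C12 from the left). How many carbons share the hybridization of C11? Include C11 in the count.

C11 is sp2 (one π bond).
C1: sp3
C2: sp3
C3: sp2 ✓
C4: sp2 ✓
C5: sp
C6: sp
C7: sp2 ✓
C8: sp2 ✓
C9: sp3
C10: sp2 ✓
C11: sp2 ✓
C12: sp3
6 carbons are sp2.

6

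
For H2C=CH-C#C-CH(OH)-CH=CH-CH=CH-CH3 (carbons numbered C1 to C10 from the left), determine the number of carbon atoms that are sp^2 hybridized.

C1: sp2 ✓
C2: sp2 ✓
C3: sp
C4: sp
C5: sp3
C6: sp2 ✓
C7: sp2 ✓
C8: sp2 ✓
C9: sp2 ✓
C10: sp3
C1, C2, C6, C7, C8, C9 → 6 sp2 carbons.

6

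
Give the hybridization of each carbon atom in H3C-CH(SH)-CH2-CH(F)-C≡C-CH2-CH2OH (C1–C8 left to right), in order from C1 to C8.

C1 sp3, C2 sp3, C3 sp3, C4 sp3, C5 sp, C6 sp, C7 sp3, C8 sp3

C1 has 4 σ bonds: steric number 4 → sp3.
C2 carries 4 σ bonds, giving a steric number of 4, so it is sp3.
C3 carries 4 σ bonds, giving a steric number of 4, so it is sp3.
C4 carries 4 σ bonds, giving a steric number of 4, so it is sp3.
C5 is sp: 2 σ bonds, plus two π bonds, 2 electron-density regions.
C6 (2 σ bonds, plus two π bonds) has steric number 2: sp.
C7 is sp3: 4 σ bonds, 4 electron-density regions.
C8 is sp3: 4 σ bonds, 4 electron-density regions.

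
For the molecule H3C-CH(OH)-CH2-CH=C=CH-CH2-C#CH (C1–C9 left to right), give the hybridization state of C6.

sp^2

C6: 3 σ bonds, plus one π bond; 3 regions of electron density → sp2.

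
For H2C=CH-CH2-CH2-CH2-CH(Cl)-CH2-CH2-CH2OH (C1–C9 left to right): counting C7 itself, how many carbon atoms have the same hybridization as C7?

C7 is sp3 (only σ bonds).
C1: sp2
C2: sp2
C3: sp3 ✓
C4: sp3 ✓
C5: sp3 ✓
C6: sp3 ✓
C7: sp3 ✓
C8: sp3 ✓
C9: sp3 ✓
7 carbons are sp3.

7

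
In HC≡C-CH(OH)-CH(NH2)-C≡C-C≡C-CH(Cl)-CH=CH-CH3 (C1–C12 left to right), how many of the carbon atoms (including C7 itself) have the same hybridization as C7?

6

C7 is sp (two π bonds).
C1: sp ✓
C2: sp ✓
C3: sp3
C4: sp3
C5: sp ✓
C6: sp ✓
C7: sp ✓
C8: sp ✓
C9: sp3
C10: sp2
C11: sp2
C12: sp3
6 carbons are sp.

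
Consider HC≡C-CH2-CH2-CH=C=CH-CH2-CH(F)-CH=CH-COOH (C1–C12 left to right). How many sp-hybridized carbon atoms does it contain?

3

C1: sp ✓
C2: sp ✓
C3: sp3
C4: sp3
C5: sp2
C6: sp ✓
C7: sp2
C8: sp3
C9: sp3
C10: sp2
C11: sp2
C12: sp2
C1, C2, C6 → 3 sp carbons.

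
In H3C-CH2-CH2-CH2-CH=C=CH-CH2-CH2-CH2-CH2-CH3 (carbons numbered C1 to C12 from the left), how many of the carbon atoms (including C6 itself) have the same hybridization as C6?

C6 is sp (two π bonds).
C1: sp3
C2: sp3
C3: sp3
C4: sp3
C5: sp2
C6: sp ✓
C7: sp2
C8: sp3
C9: sp3
C10: sp3
C11: sp3
C12: sp3
1 carbon is sp.

1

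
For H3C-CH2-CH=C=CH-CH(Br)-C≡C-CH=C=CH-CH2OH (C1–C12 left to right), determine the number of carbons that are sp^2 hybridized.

4

C1: sp3
C2: sp3
C3: sp2 ✓
C4: sp
C5: sp2 ✓
C6: sp3
C7: sp
C8: sp
C9: sp2 ✓
C10: sp
C11: sp2 ✓
C12: sp3
C3, C5, C9, C11 → 4 sp2 carbons.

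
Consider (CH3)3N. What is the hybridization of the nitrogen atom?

sp³

The nitrogen atom carries 3 σ bonds and 1 lone pair, giving a steric number of 4, so it is sp3.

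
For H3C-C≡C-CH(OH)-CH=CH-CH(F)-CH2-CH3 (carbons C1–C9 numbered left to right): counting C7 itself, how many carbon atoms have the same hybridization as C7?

C7 is sp3 (only σ bonds).
C1: sp3 ✓
C2: sp
C3: sp
C4: sp3 ✓
C5: sp2
C6: sp2
C7: sp3 ✓
C8: sp3 ✓
C9: sp3 ✓
5 carbons are sp3.

5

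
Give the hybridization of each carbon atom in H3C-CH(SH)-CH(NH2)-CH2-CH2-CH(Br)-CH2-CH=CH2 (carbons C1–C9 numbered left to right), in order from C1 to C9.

C1 (4 σ bonds) has steric number 4: sp3.
C2: 4 σ bonds; 4 regions of electron density → sp3.
C3: 4 σ bonds; 4 regions of electron density → sp3.
C4 has 4 σ bonds: steric number 4 → sp3.
C5 (4 σ bonds) has steric number 4: sp3.
C6: 4 σ bonds — 4 electron domains, sp3.
C7 — 4 σ bonds. Steric number 4, so sp3.
C8 — 3 σ bonds, plus one π bond. Steric number 3, so sp2.
C9 carries 3 σ bonds, plus one π bond, giving a steric number of 3, so it is sp2.

C1 sp3, C2 sp3, C3 sp3, C4 sp3, C5 sp3, C6 sp3, C7 sp3, C8 sp2, C9 sp2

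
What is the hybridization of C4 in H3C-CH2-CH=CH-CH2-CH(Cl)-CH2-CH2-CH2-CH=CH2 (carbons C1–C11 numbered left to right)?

sp2

C4 — 3 σ bonds, plus one π bond. Steric number 3, so sp2.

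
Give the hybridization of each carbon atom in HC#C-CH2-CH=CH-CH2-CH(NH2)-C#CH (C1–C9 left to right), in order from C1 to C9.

C1 (2 σ bonds, plus two π bonds) has steric number 2: sp.
C2 — 2 σ bonds, plus two π bonds. Steric number 2, so sp.
C3 has 4 σ bonds: steric number 4 → sp3.
C4: 3 σ bonds, plus one π bond — 3 electron domains, sp2.
C5 (3 σ bonds, plus one π bond) has steric number 3: sp2.
C6 (4 σ bonds) has steric number 4: sp3.
C7 has 4 σ bonds: steric number 4 → sp3.
C8 has 2 σ bonds, plus two π bonds: steric number 2 → sp.
C9: 2 σ bonds, plus two π bonds — 2 electron domains, sp.

C1 sp, C2 sp, C3 sp3, C4 sp2, C5 sp2, C6 sp3, C7 sp3, C8 sp, C9 sp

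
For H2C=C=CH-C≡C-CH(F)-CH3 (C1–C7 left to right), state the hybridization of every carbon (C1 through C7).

C1 is sp2: 3 σ bonds, plus one π bond, 3 electron-density regions.
C2 is sp: 2 σ bonds, plus two π bonds, 2 electron-density regions.
C3 is sp2: 3 σ bonds, plus one π bond, 3 electron-density regions.
C4 carries 2 σ bonds, plus two π bonds, giving a steric number of 2, so it is sp.
C5 carries 2 σ bonds, plus two π bonds, giving a steric number of 2, so it is sp.
C6 has 4 σ bonds: steric number 4 → sp3.
C7 — 4 σ bonds. Steric number 4, so sp3.

C1 sp2, C2 sp, C3 sp2, C4 sp, C5 sp, C6 sp3, C7 sp3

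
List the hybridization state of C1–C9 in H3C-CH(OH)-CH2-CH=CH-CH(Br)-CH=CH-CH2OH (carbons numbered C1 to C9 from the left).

C1: 4 σ bonds; 4 regions of electron density → sp3.
C2 has 4 σ bonds: steric number 4 → sp3.
C3 — 4 σ bonds. Steric number 4, so sp3.
C4 is sp2: 3 σ bonds, plus one π bond, 3 electron-density regions.
C5: 3 σ bonds, plus one π bond; 3 regions of electron density → sp2.
C6 — 4 σ bonds. Steric number 4, so sp3.
C7 (3 σ bonds, plus one π bond) has steric number 3: sp2.
C8: 3 σ bonds, plus one π bond — 3 electron domains, sp2.
C9 has 4 σ bonds: steric number 4 → sp3.

C1 sp3, C2 sp3, C3 sp3, C4 sp2, C5 sp2, C6 sp3, C7 sp2, C8 sp2, C9 sp3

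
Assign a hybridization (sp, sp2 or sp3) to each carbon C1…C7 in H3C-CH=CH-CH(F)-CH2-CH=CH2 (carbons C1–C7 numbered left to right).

C1 carries 4 σ bonds, giving a steric number of 4, so it is sp3.
C2: 3 σ bonds, plus one π bond — 3 electron domains, sp2.
C3: 3 σ bonds, plus one π bond; 3 regions of electron density → sp2.
C4: 4 σ bonds — 4 electron domains, sp3.
C5: 4 σ bonds; 4 regions of electron density → sp3.
C6: 3 σ bonds, plus one π bond — 3 electron domains, sp2.
C7 carries 3 σ bonds, plus one π bond, giving a steric number of 3, so it is sp2.

C1 sp3, C2 sp2, C3 sp2, C4 sp3, C5 sp3, C6 sp2, C7 sp2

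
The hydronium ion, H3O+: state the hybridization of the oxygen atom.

sp³

Three σ bonds + one lone pair = steric number 4 → sp3.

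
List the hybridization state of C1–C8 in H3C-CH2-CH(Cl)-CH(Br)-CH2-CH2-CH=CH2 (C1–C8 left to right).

C1 (4 σ bonds) has steric number 4: sp3.
C2 has 4 σ bonds: steric number 4 → sp3.
C3 — 4 σ bonds. Steric number 4, so sp3.
C4 has 4 σ bonds: steric number 4 → sp3.
C5 — 4 σ bonds. Steric number 4, so sp3.
C6 carries 4 σ bonds, giving a steric number of 4, so it is sp3.
C7 carries 3 σ bonds, plus one π bond, giving a steric number of 3, so it is sp2.
C8 carries 3 σ bonds, plus one π bond, giving a steric number of 3, so it is sp2.

C1 sp3, C2 sp3, C3 sp3, C4 sp3, C5 sp3, C6 sp3, C7 sp2, C8 sp2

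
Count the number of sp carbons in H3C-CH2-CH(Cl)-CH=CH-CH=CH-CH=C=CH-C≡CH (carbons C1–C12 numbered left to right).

3

C1: sp3
C2: sp3
C3: sp3
C4: sp2
C5: sp2
C6: sp2
C7: sp2
C8: sp2
C9: sp ✓
C10: sp2
C11: sp ✓
C12: sp ✓
C9, C11, C12 → 3 sp carbons.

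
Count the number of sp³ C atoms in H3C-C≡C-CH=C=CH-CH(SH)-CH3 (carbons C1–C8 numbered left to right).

C1: sp3 ✓
C2: sp
C3: sp
C4: sp2
C5: sp
C6: sp2
C7: sp3 ✓
C8: sp3 ✓
C1, C7, C8 → 3 sp3 carbons.

3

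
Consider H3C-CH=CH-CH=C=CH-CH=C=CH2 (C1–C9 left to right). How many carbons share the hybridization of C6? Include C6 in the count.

6

C6 is sp2 (one π bond).
C1: sp3
C2: sp2 ✓
C3: sp2 ✓
C4: sp2 ✓
C5: sp
C6: sp2 ✓
C7: sp2 ✓
C8: sp
C9: sp2 ✓
6 carbons are sp2.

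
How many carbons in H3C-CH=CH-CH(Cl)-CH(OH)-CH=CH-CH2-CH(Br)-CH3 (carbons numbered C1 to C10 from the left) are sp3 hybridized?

C1: sp3 ✓
C2: sp2
C3: sp2
C4: sp3 ✓
C5: sp3 ✓
C6: sp2
C7: sp2
C8: sp3 ✓
C9: sp3 ✓
C10: sp3 ✓
C1, C4, C5, C8, C9, C10 → 6 sp3 carbons.

6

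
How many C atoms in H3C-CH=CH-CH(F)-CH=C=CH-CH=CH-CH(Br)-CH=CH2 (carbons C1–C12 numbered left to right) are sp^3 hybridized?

C1: sp3 ✓
C2: sp2
C3: sp2
C4: sp3 ✓
C5: sp2
C6: sp
C7: sp2
C8: sp2
C9: sp2
C10: sp3 ✓
C11: sp2
C12: sp2
C1, C4, C10 → 3 sp3 carbons.

3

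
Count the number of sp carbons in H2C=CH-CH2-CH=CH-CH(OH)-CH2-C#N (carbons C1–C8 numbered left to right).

1

C1: sp2
C2: sp2
C3: sp3
C4: sp2
C5: sp2
C6: sp3
C7: sp3
C8: sp ✓
C8 → 1 sp carbon.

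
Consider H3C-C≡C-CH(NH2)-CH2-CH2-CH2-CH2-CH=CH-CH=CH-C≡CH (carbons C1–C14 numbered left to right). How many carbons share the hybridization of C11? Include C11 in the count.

C11 is sp2 (one π bond).
C1: sp3
C2: sp
C3: sp
C4: sp3
C5: sp3
C6: sp3
C7: sp3
C8: sp3
C9: sp2 ✓
C10: sp2 ✓
C11: sp2 ✓
C12: sp2 ✓
C13: sp
C14: sp
4 carbons are sp2.

4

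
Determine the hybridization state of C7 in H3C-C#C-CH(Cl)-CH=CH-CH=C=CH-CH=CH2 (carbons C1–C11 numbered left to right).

sp²

C7: 3 σ bonds, plus one π bond; 3 regions of electron density → sp2.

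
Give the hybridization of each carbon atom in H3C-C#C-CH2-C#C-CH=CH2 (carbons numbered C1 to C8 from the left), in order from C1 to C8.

C1 (4 σ bonds) has steric number 4: sp3.
C2: 2 σ bonds, plus two π bonds — 2 electron domains, sp.
C3 has 2 σ bonds, plus two π bonds: steric number 2 → sp.
C4 is sp3: 4 σ bonds, 4 electron-density regions.
C5 — 2 σ bonds, plus two π bonds. Steric number 2, so sp.
C6 (2 σ bonds, plus two π bonds) has steric number 2: sp.
C7 — 3 σ bonds, plus one π bond. Steric number 3, so sp2.
C8 is sp2: 3 σ bonds, plus one π bond, 3 electron-density regions.

C1 sp3, C2 sp, C3 sp, C4 sp3, C5 sp, C6 sp, C7 sp2, C8 sp2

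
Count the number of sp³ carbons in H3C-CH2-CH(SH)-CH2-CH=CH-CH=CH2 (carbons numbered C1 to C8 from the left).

4

C1: sp3 ✓
C2: sp3 ✓
C3: sp3 ✓
C4: sp3 ✓
C5: sp2
C6: sp2
C7: sp2
C8: sp2
C1, C2, C3, C4 → 4 sp3 carbons.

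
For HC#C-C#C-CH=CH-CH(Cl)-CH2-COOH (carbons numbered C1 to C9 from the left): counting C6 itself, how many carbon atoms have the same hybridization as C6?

C6 is sp2 (one π bond).
C1: sp
C2: sp
C3: sp
C4: sp
C5: sp2 ✓
C6: sp2 ✓
C7: sp3
C8: sp3
C9: sp2 ✓
3 carbons are sp2.

3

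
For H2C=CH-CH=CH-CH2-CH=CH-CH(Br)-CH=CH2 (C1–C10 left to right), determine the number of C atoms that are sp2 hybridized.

C1: sp2 ✓
C2: sp2 ✓
C3: sp2 ✓
C4: sp2 ✓
C5: sp3
C6: sp2 ✓
C7: sp2 ✓
C8: sp3
C9: sp2 ✓
C10: sp2 ✓
C1, C2, C3, C4, C6, C7, C9, C10 → 8 sp2 carbons.

8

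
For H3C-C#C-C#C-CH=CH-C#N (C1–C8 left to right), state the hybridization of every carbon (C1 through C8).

C1 sp3, C2 sp, C3 sp, C4 sp, C5 sp, C6 sp2, C7 sp2, C8 sp

C1: 4 σ bonds — 4 electron domains, sp3.
C2 has 2 σ bonds, plus two π bonds: steric number 2 → sp.
C3 has 2 σ bonds, plus two π bonds: steric number 2 → sp.
C4: 2 σ bonds, plus two π bonds; 2 regions of electron density → sp.
C5: 2 σ bonds, plus two π bonds; 2 regions of electron density → sp.
C6: 3 σ bonds, plus one π bond — 3 electron domains, sp2.
C7 carries 3 σ bonds, plus one π bond, giving a steric number of 3, so it is sp2.
C8 is sp: 2 σ bonds, plus two π bonds, 2 electron-density regions.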